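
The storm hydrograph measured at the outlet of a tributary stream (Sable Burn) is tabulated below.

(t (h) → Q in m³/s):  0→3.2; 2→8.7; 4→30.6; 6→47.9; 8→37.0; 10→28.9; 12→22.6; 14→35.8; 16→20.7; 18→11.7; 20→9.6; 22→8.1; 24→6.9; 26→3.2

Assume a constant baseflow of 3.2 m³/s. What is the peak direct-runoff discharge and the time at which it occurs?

Q_p = 44.7 m³/s at t = 6 h

Subtracting baseflow gives direct-runoff ordinates: 0.0, 5.5, 27.4, 44.7, 33.8, 25.7, 19.4, 32.6, 17.5, 8.5, 6.4, 4.9, 3.7, 0.0 m³/s.
The maximum is 44.7 m³/s, occurring at the reading for t = 6 h.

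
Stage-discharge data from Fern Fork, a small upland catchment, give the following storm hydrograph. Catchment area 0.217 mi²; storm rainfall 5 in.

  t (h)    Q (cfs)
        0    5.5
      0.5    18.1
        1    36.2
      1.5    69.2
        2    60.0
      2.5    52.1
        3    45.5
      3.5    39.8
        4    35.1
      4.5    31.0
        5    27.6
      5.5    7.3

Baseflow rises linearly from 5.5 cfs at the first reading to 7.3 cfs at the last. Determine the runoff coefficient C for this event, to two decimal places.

C ≈ 0.25

ΣQ_DR = 350.6 cfs; V = ΣQ_DR·Δt = 6.311 × 10^5 ft³.
Runoff depth d = V / A = 1.252 in.
C = d / P = 1.252 / 5 = 0.25.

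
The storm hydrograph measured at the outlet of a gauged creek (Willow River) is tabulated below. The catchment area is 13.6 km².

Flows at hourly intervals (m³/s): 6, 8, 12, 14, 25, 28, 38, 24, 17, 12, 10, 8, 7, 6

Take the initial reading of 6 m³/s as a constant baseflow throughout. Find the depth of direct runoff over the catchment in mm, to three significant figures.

d ≈ 34.7 mm

Direct runoff: 0.0, 2.0, 6.0, 8.0, 19.0, 22.0, 32.0, 18.0, 11.0, 6.0, 4.0, 2.0, 1.0, 0.0 m³/s; ΣQ_DR = 131.0 m³/s.
V = ΣQ_DR · Δt = 131.0 × 3600 s = 4.716 × 10^5 m³.
Over A = 13.6 km², depth = V / A = 34.7 mm.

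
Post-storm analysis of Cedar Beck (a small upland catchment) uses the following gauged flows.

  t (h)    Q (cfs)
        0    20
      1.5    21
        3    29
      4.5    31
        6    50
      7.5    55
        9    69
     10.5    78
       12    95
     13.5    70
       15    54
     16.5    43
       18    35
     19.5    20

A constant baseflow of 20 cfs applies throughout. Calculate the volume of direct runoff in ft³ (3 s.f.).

V ≈ 2.11 × 10^6 ft³

Direct-runoff ordinates (Q − Q_b): 0.0, 1.0, 9.0, 11.0, 30.0, 35.0, 49.0, 58.0, 75.0, 50.0, 34.0, 23.0, 15.0, 0.0 cfs.
ΣQ_DR = 390.0 cfs.
With Δt = 1.5 h = 5400 s, V = ΣQ_DR · Δt = 390.0 × 5400 = 2.11 × 10^6 ft³.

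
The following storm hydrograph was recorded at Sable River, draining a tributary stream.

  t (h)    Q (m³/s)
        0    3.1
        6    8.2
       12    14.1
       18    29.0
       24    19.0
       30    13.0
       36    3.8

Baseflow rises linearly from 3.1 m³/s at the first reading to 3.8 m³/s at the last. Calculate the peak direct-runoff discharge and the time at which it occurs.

Q_p = 25.55 m³/s at t = 18 h

Subtracting baseflow gives direct-runoff ordinates: 0.00, 4.98, 10.77, 25.55, 15.43, 9.32, 0.00 m³/s.
The maximum is 25.55 m³/s, occurring at the reading for t = 18 h.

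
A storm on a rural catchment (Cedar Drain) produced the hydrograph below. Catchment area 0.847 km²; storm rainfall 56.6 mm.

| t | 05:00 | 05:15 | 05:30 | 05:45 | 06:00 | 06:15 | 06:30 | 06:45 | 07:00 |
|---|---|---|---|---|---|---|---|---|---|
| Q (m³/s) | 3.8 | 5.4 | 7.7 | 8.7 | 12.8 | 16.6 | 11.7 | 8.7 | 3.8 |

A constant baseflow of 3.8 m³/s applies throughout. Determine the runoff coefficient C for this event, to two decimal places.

C ≈ 0.84

ΣQ_DR = 45.00 m³/s; V = ΣQ_DR·Δt = 40500 m³.
Runoff depth d = V / A = 47.82 mm.
C = d / P = 47.82 / 56.6 = 0.84.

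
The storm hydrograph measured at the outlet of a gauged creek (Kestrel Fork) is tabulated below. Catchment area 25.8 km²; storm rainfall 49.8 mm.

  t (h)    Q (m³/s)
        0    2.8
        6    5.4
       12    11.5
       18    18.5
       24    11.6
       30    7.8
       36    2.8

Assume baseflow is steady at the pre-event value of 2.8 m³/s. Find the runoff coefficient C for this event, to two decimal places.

ΣQ_DR = 40.80 m³/s; V = ΣQ_DR·Δt = 8.813 × 10^5 m³.
Runoff depth d = V / A = 34.16 mm.
C = d / P = 34.16 / 49.8 = 0.69.

C ≈ 0.69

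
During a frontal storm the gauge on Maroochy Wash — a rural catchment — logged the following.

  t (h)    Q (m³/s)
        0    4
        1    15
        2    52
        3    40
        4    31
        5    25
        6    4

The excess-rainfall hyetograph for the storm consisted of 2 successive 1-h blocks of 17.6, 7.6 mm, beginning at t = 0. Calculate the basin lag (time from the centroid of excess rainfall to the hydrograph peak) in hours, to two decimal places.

Centroid of excess rainfall: t_c = Σ P_i·t̄_i / ΣP_i = 0.8016 h (block centres at 0.5, 1.5 h).
Hydrograph peak occurs at t = 2 h, so basin lag t_L = 2 − 0.8016 = 1.20 h.

t_L ≈ 1.20 h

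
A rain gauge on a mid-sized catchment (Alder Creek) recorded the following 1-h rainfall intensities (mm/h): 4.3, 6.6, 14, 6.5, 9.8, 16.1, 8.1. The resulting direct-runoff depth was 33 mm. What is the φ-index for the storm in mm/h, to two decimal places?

Only the 6 blocks with intensity above φ contribute runoff: 6.6, 14, 6.5, 9.8, 16.1, 8.1 mm/h.
Σ(I−φ)·Δt = d  ⇒  (6.6+14+6.5+9.8+16.1+8.1 − 6φ)·1 = 33
φ = (61.10 − 33/1) / 6 = 4.68 mm/h.

φ ≈ 4.68 mm/h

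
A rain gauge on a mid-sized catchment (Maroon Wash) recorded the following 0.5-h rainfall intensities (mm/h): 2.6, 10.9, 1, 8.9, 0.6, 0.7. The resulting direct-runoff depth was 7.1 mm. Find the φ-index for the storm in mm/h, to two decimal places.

φ ≈ 2.80 mm/h

Only the 2 blocks with intensity above φ contribute runoff: 10.9, 8.9 mm/h.
Σ(I−φ)·Δt = d  ⇒  (10.9+8.9 − 2φ)·0.5 = 7.1
φ = (19.80 − 7.1/0.5) / 2 = 2.80 mm/h.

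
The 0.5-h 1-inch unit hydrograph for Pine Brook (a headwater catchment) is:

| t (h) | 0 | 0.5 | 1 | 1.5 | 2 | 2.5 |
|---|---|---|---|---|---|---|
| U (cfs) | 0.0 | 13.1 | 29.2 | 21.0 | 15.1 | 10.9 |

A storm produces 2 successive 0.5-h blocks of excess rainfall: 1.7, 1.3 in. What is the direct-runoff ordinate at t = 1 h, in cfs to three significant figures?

By discrete convolution, Q_j = Σ (P_i / 1 in) · U_{j−i}.
At t = 1 h (j=2): Q = (1.7/1)·29.2 + (1.3/1)·13.1 = 66.7 cfs.

Q ≈ 66.7 cfs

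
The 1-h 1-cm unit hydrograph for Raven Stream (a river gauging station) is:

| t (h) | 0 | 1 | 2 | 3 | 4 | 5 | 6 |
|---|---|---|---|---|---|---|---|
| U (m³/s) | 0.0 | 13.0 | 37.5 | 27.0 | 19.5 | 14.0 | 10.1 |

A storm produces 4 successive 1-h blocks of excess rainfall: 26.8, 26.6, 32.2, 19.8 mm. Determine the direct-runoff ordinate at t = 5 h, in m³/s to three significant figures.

Q ≈ 251 m³/s

By discrete convolution, Q_j = Σ (P_i / 10 mm) · U_{j−i}.
At t = 5 h (j=5): Q = (26.8/10)·14.0 + (26.6/10)·19.5 + (32.2/10)·27.0 + (19.8/10)·37.5 = 251 m³/s.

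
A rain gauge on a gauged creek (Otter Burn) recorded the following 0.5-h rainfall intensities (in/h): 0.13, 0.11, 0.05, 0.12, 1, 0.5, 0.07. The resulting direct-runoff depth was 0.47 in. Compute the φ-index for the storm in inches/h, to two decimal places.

φ ≈ 0.28 in/h

Only the 2 blocks with intensity above φ contribute runoff: 1, 0.5 in/h.
Σ(I−φ)·Δt = d  ⇒  (1+0.5 − 2φ)·0.5 = 0.47
φ = (1.500 − 0.47/0.5) / 2 = 0.28 in/h.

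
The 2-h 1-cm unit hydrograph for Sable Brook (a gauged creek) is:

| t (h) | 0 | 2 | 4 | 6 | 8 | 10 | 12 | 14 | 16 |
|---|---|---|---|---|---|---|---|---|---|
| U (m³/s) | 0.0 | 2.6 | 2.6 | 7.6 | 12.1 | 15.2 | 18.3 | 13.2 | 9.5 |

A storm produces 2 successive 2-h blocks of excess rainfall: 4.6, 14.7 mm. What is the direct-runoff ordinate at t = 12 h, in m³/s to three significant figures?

By discrete convolution, Q_j = Σ (P_i / 10 mm) · U_{j−i}.
At t = 12 h (j=6): Q = (4.6/10)·18.3 + (14.7/10)·15.2 = 30.8 m³/s.

Q ≈ 30.8 m³/s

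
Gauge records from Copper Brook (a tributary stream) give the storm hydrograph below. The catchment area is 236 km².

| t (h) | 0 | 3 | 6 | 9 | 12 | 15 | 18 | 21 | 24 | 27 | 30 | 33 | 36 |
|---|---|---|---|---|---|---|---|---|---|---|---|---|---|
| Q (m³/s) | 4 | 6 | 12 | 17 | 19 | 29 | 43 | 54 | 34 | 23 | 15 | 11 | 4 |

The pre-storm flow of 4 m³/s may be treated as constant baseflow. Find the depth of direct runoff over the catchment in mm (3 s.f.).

d ≈ 10.0 mm

Direct runoff: 0.0, 2.0, 8.0, 13.0, 15.0, 25.0, 39.0, 50.0, 30.0, 19.0, 11.0, 7.0, 0.0 m³/s; ΣQ_DR = 219.0 m³/s.
V = ΣQ_DR · Δt = 219.0 × 10800 s = 2.365 × 10^6 m³.
Over A = 236 km², depth = V / A = 10.0 mm.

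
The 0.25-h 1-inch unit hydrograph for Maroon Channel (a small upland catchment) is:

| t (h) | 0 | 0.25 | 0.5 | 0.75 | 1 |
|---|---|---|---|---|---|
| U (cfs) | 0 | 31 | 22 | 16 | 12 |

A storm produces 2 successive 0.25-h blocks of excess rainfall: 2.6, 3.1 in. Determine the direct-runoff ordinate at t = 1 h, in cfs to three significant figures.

Q ≈ 80.8 cfs

By discrete convolution, Q_j = Σ (P_i / 1 in) · U_{j−i}.
At t = 1 h (j=4): Q = (2.6/1)·12 + (3.1/1)·16 = 80.8 cfs.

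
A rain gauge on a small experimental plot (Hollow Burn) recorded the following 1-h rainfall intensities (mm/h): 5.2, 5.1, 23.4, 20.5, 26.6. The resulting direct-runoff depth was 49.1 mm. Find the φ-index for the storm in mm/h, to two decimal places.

φ ≈ 7.13 mm/h

Only the 3 blocks with intensity above φ contribute runoff: 23.4, 20.5, 26.6 mm/h.
Σ(I−φ)·Δt = d  ⇒  (23.4+20.5+26.6 − 3φ)·1 = 49.1
φ = (70.50 − 49.1/1) / 3 = 7.13 mm/h.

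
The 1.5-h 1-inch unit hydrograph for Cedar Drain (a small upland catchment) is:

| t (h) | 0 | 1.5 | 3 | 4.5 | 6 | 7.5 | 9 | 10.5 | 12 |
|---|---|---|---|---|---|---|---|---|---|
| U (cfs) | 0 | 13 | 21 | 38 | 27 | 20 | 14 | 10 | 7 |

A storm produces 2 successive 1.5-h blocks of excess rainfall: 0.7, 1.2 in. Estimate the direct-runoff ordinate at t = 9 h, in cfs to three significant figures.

Q ≈ 33.8 cfs

By discrete convolution, Q_j = Σ (P_i / 1 in) · U_{j−i}.
At t = 9 h (j=6): Q = (0.7/1)·14 + (1.2/1)·20 = 33.8 cfs.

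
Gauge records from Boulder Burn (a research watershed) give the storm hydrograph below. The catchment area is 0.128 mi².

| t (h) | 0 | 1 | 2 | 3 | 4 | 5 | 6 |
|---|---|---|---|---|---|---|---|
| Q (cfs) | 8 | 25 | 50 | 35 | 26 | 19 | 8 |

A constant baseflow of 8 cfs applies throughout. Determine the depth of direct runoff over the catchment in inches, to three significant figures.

Direct runoff: 0.0, 17.0, 42.0, 27.0, 18.0, 11.0, 0.0 cfs; ΣQ_DR = 115.0 cfs.
V = ΣQ_DR · Δt = 115.0 × 3600 s = 4.140 × 10^5 ft³.
Over A = 0.128 mi², depth = V / A = 1.39 in.

d ≈ 1.39 in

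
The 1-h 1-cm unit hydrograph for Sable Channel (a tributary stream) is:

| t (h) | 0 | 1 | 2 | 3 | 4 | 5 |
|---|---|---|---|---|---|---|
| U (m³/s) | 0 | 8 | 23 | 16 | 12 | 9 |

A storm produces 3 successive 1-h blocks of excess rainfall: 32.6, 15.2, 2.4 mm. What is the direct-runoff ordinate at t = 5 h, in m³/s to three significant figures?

By discrete convolution, Q_j = Σ (P_i / 10 mm) · U_{j−i}.
At t = 5 h (j=5): Q = (32.6/10)·9 + (15.2/10)·12 + (2.4/10)·16 = 51.4 m³/s.

Q ≈ 51.4 m³/s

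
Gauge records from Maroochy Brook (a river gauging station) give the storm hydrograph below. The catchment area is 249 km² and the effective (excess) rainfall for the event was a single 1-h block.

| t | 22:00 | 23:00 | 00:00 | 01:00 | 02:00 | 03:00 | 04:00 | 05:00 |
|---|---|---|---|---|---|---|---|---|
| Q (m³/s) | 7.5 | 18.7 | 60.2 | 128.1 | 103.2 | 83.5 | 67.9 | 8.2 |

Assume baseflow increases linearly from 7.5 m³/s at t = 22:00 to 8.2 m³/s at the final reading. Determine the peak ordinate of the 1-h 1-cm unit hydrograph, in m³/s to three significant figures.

U_p ≈ 201 m³/s

Direct runoff: 0.00, 11.10, 52.50, 120.30, 95.30, 75.50, 59.80, 0.00 m³/s; ΣQ_DR = 414.5 m³/s, peak = 120.30 m³/s.
Runoff depth d = ΣQ_DR·Δt / A = 414.5 × 3600 / (249 km²) = 5.993 mm.
The 1-cm UH is the DRH scaled by (10 mm)/d, so U_p = 120.30 × 10/5.993 = 201 m³/s.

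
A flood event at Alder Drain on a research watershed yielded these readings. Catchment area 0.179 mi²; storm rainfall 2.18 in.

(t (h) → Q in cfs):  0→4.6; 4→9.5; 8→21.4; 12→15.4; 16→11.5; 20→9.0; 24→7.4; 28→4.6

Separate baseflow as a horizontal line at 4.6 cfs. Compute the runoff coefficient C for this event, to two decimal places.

ΣQ_DR = 46.60 cfs; V = ΣQ_DR·Δt = 6.710 × 10^5 ft³.
Runoff depth d = V / A = 1.614 in.
C = d / P = 1.614 / 2.18 = 0.74.

C ≈ 0.74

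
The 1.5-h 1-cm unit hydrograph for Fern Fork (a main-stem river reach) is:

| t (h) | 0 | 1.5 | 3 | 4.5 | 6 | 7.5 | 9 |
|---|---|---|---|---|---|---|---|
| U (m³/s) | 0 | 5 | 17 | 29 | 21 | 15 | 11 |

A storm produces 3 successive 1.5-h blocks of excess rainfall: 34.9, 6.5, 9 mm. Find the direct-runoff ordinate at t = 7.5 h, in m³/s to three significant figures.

By discrete convolution, Q_j = Σ (P_i / 10 mm) · U_{j−i}.
At t = 7.5 h (j=5): Q = (34.9/10)·15 + (6.5/10)·21 + (9/10)·29 = 92.1 m³/s.

Q ≈ 92.1 m³/s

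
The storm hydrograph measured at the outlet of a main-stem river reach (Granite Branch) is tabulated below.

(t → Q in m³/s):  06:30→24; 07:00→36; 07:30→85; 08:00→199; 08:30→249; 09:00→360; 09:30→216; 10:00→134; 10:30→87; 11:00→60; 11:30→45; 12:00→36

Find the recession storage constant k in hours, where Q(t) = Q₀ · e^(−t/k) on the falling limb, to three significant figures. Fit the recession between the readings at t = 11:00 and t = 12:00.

On the falling limb, Q drops from 60 to 36 m³/s between t = 11:00 and t = 12:00 (Δt = 1 h).
k = −Δt / ln(Q₂/Q₁) = −1 / ln(36/60) = 1.96 h.

k ≈ 1.96 h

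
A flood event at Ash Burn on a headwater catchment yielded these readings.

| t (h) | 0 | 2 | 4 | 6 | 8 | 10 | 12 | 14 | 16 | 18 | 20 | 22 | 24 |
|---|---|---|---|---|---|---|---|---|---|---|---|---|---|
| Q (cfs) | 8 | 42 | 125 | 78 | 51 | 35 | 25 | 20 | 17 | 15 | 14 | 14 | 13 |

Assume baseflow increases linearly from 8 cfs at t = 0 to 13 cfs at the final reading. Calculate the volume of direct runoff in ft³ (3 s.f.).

V ≈ 2.31 × 10^6 ft³

Direct-runoff ordinates (Q − Q_b): 0.00, 33.58, 116.17, 68.75, 41.33, 24.92, 14.50, 9.08, 5.67, 3.25, 1.83, 1.42, 0.00 cfs.
ΣQ_DR = 320.5 cfs.
With Δt = 2 h = 7200 s, V = ΣQ_DR · Δt = 320.5 × 7200 = 2.31 × 10^6 ft³.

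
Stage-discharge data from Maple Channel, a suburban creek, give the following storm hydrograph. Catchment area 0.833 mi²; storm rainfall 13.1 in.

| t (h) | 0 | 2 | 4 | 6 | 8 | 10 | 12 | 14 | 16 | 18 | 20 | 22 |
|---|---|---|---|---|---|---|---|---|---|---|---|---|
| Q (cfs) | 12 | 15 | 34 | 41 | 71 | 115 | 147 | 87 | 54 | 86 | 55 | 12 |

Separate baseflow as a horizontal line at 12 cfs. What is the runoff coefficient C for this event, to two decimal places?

ΣQ_DR = 585.0 cfs; V = ΣQ_DR·Δt = 4.212 × 10^6 ft³.
Runoff depth d = V / A = 2.176 in.
C = d / P = 2.176 / 13.1 = 0.17.

C ≈ 0.17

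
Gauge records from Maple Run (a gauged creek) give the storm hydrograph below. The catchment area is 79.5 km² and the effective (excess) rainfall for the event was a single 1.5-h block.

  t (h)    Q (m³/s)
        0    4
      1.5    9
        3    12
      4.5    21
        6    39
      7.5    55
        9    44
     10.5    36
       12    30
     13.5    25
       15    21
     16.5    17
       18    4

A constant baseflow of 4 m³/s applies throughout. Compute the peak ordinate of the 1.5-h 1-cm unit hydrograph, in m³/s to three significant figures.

Direct runoff: 0.0, 5.0, 8.0, 17.0, 35.0, 51.0, 40.0, 32.0, 26.0, 21.0, 17.0, 13.0, 0.0 m³/s; ΣQ_DR = 265.0 m³/s, peak = 51.0 m³/s.
Runoff depth d = ΣQ_DR·Δt / A = 265.0 × 5400 / (79.5 km²) = 18.00 mm.
The 1-cm UH is the DRH scaled by (10 mm)/d, so U_p = 51.0 × 10/18.00 = 28.3 m³/s.

U_p ≈ 28.3 m³/s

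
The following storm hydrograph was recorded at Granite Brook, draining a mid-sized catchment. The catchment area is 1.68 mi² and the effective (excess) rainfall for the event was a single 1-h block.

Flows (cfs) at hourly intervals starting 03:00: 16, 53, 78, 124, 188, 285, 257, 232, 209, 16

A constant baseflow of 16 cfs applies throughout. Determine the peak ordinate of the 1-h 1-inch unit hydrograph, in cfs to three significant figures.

Direct runoff: 0.0, 37.0, 62.0, 108.0, 172.0, 269.0, 241.0, 216.0, 193.0, 0.0 cfs; ΣQ_DR = 1298 cfs, peak = 269.0 cfs.
Runoff depth d = ΣQ_DR·Δt / A = 1298 × 3600 / (1.68 mi²) = 1.197 in.
The 1-inch UH is the DRH scaled by (1 in)/d, so U_p = 269.0 × 1/1.197 = 225 cfs.

U_p ≈ 225 cfs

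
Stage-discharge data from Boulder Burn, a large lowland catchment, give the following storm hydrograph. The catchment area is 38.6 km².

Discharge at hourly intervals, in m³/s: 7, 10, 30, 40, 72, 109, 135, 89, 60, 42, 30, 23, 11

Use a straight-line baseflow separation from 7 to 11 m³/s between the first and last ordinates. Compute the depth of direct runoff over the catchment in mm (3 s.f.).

Direct runoff: 0.00, 2.67, 22.33, 32.00, 63.67, 100.33, 126.00, 79.67, 50.33, 32.00, 19.67, 12.33, 0.00 m³/s; ΣQ_DR = 541.0 m³/s.
V = ΣQ_DR · Δt = 541.0 × 3600 s = 1.948 × 10^6 m³.
Over A = 38.6 km², depth = V / A = 50.5 mm.

d ≈ 50.5 mm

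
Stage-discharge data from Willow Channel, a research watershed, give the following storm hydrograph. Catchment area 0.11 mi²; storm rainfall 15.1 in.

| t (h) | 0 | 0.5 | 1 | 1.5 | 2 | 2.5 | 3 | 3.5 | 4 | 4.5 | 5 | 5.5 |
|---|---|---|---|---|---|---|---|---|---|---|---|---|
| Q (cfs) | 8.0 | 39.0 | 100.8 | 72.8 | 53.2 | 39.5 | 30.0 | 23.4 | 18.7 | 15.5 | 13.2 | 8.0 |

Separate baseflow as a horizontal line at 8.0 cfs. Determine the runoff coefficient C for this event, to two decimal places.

ΣQ_DR = 326.1 cfs; V = ΣQ_DR·Δt = 5.870 × 10^5 ft³.
Runoff depth d = V / A = 2.297 in.
C = d / P = 2.297 / 15.1 = 0.15.

C ≈ 0.15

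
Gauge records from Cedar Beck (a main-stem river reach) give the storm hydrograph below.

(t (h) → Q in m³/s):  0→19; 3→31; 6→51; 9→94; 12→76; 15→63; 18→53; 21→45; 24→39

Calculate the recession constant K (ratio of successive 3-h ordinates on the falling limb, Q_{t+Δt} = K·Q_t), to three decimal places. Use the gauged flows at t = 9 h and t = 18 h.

Using the recession-limb readings at t = 9 h and t = 18 h: Q falls from 94 to 53 m³/s over 3 intervals.
K = (Q₂/Q₁)^(1/3) = (53/94)^(1/3) = 0.826.

K ≈ 0.826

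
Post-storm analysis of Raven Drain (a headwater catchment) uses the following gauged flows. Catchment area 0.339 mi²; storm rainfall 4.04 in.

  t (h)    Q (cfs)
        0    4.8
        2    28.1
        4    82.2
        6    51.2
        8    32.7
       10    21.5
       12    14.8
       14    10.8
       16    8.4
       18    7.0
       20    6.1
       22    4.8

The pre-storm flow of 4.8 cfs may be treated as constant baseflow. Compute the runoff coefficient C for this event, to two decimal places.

C ≈ 0.49

ΣQ_DR = 214.8 cfs; V = ΣQ_DR·Δt = 1.547 × 10^6 ft³.
Runoff depth d = V / A = 1.964 in.
C = d / P = 1.964 / 4.04 = 0.49.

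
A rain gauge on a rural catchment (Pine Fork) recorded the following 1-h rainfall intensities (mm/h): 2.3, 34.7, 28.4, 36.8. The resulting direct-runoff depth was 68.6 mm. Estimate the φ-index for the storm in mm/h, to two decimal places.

Only the 3 blocks with intensity above φ contribute runoff: 34.7, 28.4, 36.8 mm/h.
Σ(I−φ)·Δt = d  ⇒  (34.7+28.4+36.8 − 3φ)·1 = 68.6
φ = (99.90 − 68.6/1) / 3 = 10.43 mm/h.

φ ≈ 10.43 mm/h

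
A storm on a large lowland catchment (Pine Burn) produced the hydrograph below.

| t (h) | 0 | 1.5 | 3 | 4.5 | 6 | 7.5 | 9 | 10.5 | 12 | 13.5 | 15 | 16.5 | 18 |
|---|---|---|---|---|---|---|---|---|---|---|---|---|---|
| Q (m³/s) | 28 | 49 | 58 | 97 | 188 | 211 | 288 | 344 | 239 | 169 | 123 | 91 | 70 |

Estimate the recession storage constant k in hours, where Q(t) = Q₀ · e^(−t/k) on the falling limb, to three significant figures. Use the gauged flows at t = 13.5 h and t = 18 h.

On the falling limb, Q drops from 169 to 70 m³/s between t = 13.5 h and t = 18 h (Δt = 4.5 h).
k = −Δt / ln(Q₂/Q₁) = −4.5 / ln(70/169) = 5.11 h.

k ≈ 5.11 h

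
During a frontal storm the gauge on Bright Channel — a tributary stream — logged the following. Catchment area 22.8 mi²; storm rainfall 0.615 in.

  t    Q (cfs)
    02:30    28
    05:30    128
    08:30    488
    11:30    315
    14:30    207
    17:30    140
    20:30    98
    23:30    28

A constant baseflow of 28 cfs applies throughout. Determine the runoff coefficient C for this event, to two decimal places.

ΣQ_DR = 1208 cfs; V = ΣQ_DR·Δt = 1.305 × 10^7 ft³.
Runoff depth d = V / A = 0.2463 in.
C = d / P = 0.2463 / 0.615 = 0.40.

C ≈ 0.40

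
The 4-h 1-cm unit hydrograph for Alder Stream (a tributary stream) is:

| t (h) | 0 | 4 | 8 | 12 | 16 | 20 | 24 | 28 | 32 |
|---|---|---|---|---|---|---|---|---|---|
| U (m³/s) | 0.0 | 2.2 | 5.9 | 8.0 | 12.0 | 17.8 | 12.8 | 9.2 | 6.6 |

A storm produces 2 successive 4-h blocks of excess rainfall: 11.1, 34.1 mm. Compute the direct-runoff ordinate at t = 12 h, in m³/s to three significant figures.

Q ≈ 29.0 m³/s

By discrete convolution, Q_j = Σ (P_i / 10 mm) · U_{j−i}.
At t = 12 h (j=3): Q = (11.1/10)·8.0 + (34.1/10)·5.9 = 29.0 m³/s.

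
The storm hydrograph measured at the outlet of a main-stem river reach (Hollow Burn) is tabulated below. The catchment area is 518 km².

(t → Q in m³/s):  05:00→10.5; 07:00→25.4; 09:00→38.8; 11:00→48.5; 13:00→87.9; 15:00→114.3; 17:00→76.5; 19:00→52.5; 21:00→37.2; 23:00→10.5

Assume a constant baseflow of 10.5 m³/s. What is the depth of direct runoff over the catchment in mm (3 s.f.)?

d ≈ 5.52 mm

Direct runoff: 0.0, 14.9, 28.3, 38.0, 77.4, 103.8, 66.0, 42.0, 26.7, 0.0 m³/s; ΣQ_DR = 397.1 m³/s.
V = ΣQ_DR · Δt = 397.1 × 7200 s = 2.859 × 10^6 m³.
Over A = 518 km², depth = V / A = 5.52 mm.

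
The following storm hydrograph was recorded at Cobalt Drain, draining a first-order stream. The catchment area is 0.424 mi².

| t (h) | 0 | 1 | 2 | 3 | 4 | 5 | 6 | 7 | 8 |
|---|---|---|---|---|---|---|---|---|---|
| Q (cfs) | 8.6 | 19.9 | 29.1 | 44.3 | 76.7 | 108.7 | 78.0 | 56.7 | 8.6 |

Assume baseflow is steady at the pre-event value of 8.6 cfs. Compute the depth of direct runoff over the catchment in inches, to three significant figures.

d ≈ 1.29 in

Direct runoff: 0.0, 11.3, 20.5, 35.7, 68.1, 100.1, 69.4, 48.1, 0.0 cfs; ΣQ_DR = 353.2 cfs.
V = ΣQ_DR · Δt = 353.2 × 3600 s = 1.272 × 10^6 ft³.
Over A = 0.424 mi², depth = V / A = 1.29 in.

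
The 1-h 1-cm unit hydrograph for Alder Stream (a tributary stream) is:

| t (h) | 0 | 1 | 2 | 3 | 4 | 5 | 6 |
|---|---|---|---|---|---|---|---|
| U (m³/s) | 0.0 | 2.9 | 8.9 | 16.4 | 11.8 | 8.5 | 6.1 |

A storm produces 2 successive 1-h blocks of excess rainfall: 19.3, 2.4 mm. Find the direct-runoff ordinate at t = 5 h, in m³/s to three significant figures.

Q ≈ 19.2 m³/s

By discrete convolution, Q_j = Σ (P_i / 10 mm) · U_{j−i}.
At t = 5 h (j=5): Q = (19.3/10)·8.5 + (2.4/10)·11.8 = 19.2 m³/s.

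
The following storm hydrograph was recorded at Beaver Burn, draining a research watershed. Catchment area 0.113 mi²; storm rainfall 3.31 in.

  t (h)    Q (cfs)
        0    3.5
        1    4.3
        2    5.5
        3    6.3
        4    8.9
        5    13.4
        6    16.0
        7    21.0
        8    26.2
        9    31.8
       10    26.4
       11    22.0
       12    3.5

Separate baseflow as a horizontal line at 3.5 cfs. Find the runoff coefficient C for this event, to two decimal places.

ΣQ_DR = 143.3 cfs; V = ΣQ_DR·Δt = 5.159 × 10^5 ft³.
Runoff depth d = V / A = 1.965 in.
C = d / P = 1.965 / 3.31 = 0.59.

C ≈ 0.59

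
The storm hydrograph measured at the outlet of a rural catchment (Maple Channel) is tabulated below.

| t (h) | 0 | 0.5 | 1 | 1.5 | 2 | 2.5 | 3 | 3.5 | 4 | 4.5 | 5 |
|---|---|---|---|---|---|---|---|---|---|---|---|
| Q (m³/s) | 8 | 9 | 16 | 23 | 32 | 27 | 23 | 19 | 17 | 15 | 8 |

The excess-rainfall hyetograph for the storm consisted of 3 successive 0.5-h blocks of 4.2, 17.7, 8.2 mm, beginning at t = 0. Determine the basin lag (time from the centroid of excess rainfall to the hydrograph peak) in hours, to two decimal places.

t_L ≈ 1.18 h

Centroid of excess rainfall: t_c = Σ P_i·t̄_i / ΣP_i = 0.8164 h (block centres at 0.25, 0.75, 1.25 h).
Hydrograph peak occurs at t = 2 h, so basin lag t_L = 2 − 0.8164 = 1.18 h.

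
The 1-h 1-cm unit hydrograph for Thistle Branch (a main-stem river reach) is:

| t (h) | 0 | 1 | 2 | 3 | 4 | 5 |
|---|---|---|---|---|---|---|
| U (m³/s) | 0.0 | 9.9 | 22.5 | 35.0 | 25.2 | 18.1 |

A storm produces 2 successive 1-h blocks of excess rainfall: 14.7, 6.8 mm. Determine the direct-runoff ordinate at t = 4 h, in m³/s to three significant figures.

Q ≈ 60.8 m³/s

By discrete convolution, Q_j = Σ (P_i / 10 mm) · U_{j−i}.
At t = 4 h (j=4): Q = (14.7/10)·25.2 + (6.8/10)·35.0 = 60.8 m³/s.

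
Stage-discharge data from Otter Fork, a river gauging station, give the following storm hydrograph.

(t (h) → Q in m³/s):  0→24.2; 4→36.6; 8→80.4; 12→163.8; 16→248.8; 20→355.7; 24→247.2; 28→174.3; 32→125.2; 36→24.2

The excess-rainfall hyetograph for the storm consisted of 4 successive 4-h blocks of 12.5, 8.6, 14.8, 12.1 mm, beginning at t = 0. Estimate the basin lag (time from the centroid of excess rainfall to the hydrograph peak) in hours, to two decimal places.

t_L ≈ 11.79 h

Centroid of excess rainfall: t_c = Σ P_i·t̄_i / ΣP_i = 8.2083 h (block centres at 2, 6, 10, 14 h).
Hydrograph peak occurs at t = 20 h, so basin lag t_L = 20 − 8.2083 = 11.79 h.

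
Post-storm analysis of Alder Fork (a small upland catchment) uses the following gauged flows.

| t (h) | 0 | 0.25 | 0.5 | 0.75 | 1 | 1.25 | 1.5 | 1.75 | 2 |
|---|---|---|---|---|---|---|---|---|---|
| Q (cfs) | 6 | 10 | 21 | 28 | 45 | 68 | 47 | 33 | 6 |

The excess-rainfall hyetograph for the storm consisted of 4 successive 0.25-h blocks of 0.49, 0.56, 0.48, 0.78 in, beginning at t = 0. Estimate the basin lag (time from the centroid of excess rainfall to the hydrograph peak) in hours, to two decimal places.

t_L ≈ 0.71 h

Centroid of excess rainfall: t_c = Σ P_i·t̄_i / ΣP_i = 0.5427 h (block centres at 0.125, 0.375, 0.625, 0.875 h).
Hydrograph peak occurs at t = 1.25 h, so basin lag t_L = 1.25 − 0.5427 = 0.71 h.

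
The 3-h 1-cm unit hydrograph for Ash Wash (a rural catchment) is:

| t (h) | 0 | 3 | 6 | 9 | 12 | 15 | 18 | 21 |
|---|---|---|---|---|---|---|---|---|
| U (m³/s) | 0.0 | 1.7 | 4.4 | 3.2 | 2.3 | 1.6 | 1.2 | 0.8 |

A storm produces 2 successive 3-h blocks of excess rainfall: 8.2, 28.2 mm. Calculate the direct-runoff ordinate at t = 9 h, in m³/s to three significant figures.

Q ≈ 15.0 m³/s

By discrete convolution, Q_j = Σ (P_i / 10 mm) · U_{j−i}.
At t = 9 h (j=3): Q = (8.2/10)·3.2 + (28.2/10)·4.4 = 15.0 m³/s.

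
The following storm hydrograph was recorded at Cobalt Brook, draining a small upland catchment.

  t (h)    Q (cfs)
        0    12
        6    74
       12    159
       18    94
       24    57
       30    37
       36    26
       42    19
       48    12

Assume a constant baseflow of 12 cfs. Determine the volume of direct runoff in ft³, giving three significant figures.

V ≈ 8.25 × 10^6 ft³

Direct-runoff ordinates (Q − Q_b): 0.0, 62.0, 147.0, 82.0, 45.0, 25.0, 14.0, 7.0, 0.0 cfs.
ΣQ_DR = 382.0 cfs.
With Δt = 6 h = 21600 s, V = ΣQ_DR · Δt = 382.0 × 21600 = 8.25 × 10^6 ft³.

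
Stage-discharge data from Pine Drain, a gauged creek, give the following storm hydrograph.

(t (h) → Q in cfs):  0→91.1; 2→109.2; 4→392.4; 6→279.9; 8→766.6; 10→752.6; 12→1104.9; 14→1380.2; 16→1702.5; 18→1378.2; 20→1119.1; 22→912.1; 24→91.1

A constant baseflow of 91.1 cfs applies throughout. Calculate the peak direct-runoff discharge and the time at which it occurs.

Q_p = 1611.4 cfs at t = 16 h

Subtracting baseflow gives direct-runoff ordinates: 0.0, 18.1, 301.3, 188.8, 675.5, 661.5, 1013.8, 1289.1, 1611.4, 1287.1, 1028.0, 821.0, 0.0 cfs.
The maximum is 1611.4 cfs, occurring at the reading for t = 16 h.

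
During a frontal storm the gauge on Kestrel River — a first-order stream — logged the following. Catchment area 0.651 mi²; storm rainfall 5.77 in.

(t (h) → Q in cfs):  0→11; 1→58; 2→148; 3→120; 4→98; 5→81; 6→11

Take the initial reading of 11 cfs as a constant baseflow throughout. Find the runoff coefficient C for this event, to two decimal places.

ΣQ_DR = 450.0 cfs; V = ΣQ_DR·Δt = 1.620 × 10^6 ft³.
Runoff depth d = V / A = 1.071 in.
C = d / P = 1.071 / 5.77 = 0.19.

C ≈ 0.19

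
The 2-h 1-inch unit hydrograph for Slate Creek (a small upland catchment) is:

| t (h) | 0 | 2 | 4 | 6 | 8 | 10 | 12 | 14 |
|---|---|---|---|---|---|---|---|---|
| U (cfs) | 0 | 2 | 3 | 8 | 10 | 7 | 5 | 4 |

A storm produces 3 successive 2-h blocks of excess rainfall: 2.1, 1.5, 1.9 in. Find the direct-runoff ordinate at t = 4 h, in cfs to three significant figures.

By discrete convolution, Q_j = Σ (P_i / 1 in) · U_{j−i}.
At t = 4 h (j=2): Q = (2.1/1)·3 + (1.5/1)·2 + (1.9/1)·0 = 9.30 cfs.

Q ≈ 9.30 cfs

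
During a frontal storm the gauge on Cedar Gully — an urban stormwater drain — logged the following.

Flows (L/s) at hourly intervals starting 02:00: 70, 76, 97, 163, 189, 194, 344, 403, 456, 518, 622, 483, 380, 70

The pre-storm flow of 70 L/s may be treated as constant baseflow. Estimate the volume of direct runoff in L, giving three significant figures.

V ≈ 1.11 × 10^7 L

Direct-runoff ordinates (Q − Q_b): 0.0, 6.0, 27.0, 93.0, 119.0, 124.0, 274.0, 333.0, 386.0, 448.0, 552.0, 413.0, 310.0, 0.0 L/s.
ΣQ_DR = 3085 L/s.
With Δt = 1 h = 3600 s, V = ΣQ_DR · Δt = 3085 × 3600 = 1.11 × 10^7 L.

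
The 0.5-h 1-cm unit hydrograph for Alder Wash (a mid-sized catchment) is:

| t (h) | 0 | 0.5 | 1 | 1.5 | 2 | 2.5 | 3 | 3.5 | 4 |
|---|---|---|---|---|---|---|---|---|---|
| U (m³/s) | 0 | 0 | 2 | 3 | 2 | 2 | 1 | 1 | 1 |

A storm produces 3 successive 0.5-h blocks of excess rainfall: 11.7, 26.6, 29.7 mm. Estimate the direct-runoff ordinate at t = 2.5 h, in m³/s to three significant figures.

Q ≈ 16.6 m³/s

By discrete convolution, Q_j = Σ (P_i / 10 mm) · U_{j−i}.
At t = 2.5 h (j=5): Q = (11.7/10)·2 + (26.6/10)·2 + (29.7/10)·3 = 16.6 m³/s.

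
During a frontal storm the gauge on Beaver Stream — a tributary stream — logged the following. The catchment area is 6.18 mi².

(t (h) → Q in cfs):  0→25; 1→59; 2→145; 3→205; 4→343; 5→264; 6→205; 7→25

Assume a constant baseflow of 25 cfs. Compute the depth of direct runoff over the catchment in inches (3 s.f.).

d ≈ 0.269 in

Direct runoff: 0.0, 34.0, 120.0, 180.0, 318.0, 239.0, 180.0, 0.0 cfs; ΣQ_DR = 1071 cfs.
V = ΣQ_DR · Δt = 1071 × 3600 s = 3.856 × 10^6 ft³.
Over A = 6.18 mi², depth = V / A = 0.269 in.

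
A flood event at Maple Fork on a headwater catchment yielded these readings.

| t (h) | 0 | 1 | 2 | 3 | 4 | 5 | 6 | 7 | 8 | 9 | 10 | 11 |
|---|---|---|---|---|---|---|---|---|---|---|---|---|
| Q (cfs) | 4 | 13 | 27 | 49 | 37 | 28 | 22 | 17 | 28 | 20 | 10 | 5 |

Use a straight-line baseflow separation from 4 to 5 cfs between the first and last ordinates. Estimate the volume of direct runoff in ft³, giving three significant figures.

Direct-runoff ordinates (Q − Q_b): 0.00, 8.91, 22.82, 44.73, 32.64, 23.55, 17.45, 12.36, 23.27, 15.18, 5.09, 0.00 cfs.
ΣQ_DR = 206.0 cfs.
With Δt = 1 h = 3600 s, V = ΣQ_DR · Δt = 206.0 × 3600 = 7.42 × 10^5 ft³.

V ≈ 7.42 × 10^5 ft³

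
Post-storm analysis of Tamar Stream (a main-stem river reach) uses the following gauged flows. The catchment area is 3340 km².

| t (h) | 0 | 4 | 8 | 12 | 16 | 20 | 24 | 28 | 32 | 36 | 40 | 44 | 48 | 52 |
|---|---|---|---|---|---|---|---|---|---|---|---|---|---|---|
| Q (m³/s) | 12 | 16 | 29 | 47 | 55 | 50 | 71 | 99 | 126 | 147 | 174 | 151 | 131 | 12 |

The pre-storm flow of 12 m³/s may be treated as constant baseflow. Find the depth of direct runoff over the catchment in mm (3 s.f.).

Direct runoff: 0.0, 4.0, 17.0, 35.0, 43.0, 38.0, 59.0, 87.0, 114.0, 135.0, 162.0, 139.0, 119.0, 0.0 m³/s; ΣQ_DR = 952.0 m³/s.
V = ΣQ_DR · Δt = 952.0 × 14400 s = 1.371 × 10^7 m³.
Over A = 3340 km², depth = V / A = 4.10 mm.

d ≈ 4.10 mm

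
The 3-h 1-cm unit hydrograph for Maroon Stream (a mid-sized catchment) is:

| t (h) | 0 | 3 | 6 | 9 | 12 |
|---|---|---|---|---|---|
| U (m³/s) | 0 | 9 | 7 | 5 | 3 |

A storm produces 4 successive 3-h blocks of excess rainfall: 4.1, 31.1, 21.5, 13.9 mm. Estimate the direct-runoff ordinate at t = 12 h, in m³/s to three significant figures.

Q ≈ 44.3 m³/s

By discrete convolution, Q_j = Σ (P_i / 10 mm) · U_{j−i}.
At t = 12 h (j=4): Q = (4.1/10)·3 + (31.1/10)·5 + (21.5/10)·7 + (13.9/10)·9 = 44.3 m³/s.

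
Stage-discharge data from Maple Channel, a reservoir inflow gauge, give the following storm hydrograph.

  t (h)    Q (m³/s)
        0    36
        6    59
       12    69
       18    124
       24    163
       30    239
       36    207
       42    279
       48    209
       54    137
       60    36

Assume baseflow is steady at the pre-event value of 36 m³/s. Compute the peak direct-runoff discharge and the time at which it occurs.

Subtracting baseflow gives direct-runoff ordinates: 0.0, 23.0, 33.0, 88.0, 127.0, 203.0, 171.0, 243.0, 173.0, 101.0, 0.0 m³/s.
The maximum is 243.0 m³/s, occurring at the reading for t = 42 h.

Q_p = 243.0 m³/s at t = 42 h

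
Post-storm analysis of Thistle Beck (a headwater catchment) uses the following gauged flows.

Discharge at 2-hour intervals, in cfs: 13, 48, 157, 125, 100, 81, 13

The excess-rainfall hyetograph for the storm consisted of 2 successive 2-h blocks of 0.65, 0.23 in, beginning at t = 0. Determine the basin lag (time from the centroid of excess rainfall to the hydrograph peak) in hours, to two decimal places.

Centroid of excess rainfall: t_c = Σ P_i·t̄_i / ΣP_i = 1.5227 h (block centres at 1, 3 h).
Hydrograph peak occurs at t = 4 h, so basin lag t_L = 4 − 1.5227 = 2.48 h.

t_L ≈ 2.48 h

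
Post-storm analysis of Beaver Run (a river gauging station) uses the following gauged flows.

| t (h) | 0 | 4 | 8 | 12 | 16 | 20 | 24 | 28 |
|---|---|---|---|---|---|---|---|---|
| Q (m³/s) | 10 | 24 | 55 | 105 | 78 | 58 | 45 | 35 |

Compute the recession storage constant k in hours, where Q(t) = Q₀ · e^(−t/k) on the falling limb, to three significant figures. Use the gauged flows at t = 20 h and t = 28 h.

On the falling limb, Q drops from 58 to 35 m³/s between t = 20 h and t = 28 h (Δt = 8 h).
k = −Δt / ln(Q₂/Q₁) = −8 / ln(35/58) = 15.8 h.

k ≈ 15.8 h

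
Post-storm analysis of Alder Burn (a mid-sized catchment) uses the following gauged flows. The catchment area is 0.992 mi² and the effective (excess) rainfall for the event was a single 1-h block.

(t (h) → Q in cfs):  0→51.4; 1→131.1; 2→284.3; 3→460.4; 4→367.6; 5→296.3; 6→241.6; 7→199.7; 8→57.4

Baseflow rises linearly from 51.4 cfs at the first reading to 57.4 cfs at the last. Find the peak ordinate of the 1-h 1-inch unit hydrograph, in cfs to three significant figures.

U_p ≈ 163 cfs

Direct runoff: 0.00, 78.95, 231.40, 406.75, 313.20, 241.15, 185.70, 143.05, 0.00 cfs; ΣQ_DR = 1600 cfs, peak = 406.75 cfs.
Runoff depth d = ΣQ_DR·Δt / A = 1600 × 3600 / (0.992 mi²) = 2.500 in.
The 1-inch UH is the DRH scaled by (1 in)/d, so U_p = 406.75 × 1/2.500 = 163 cfs.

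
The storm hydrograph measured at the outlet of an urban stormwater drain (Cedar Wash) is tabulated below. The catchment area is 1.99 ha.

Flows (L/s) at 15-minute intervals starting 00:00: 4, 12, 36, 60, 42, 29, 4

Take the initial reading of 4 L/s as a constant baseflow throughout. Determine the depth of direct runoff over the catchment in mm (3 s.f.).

d ≈ 7.19 mm

Direct runoff: 0.0, 8.0, 32.0, 56.0, 38.0, 25.0, 0.0 L/s; ΣQ_DR = 159.0 L/s.
V = ΣQ_DR · Δt = 159.0 × 900 s = 1.431 × 10^5 L.
Over A = 1.99 ha, depth = V / A = 7.19 mm.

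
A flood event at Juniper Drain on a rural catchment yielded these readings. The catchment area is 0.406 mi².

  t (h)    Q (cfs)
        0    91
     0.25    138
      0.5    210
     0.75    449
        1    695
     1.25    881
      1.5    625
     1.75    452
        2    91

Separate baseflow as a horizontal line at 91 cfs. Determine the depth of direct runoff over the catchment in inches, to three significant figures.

Direct runoff: 0.0, 47.0, 119.0, 358.0, 604.0, 790.0, 534.0, 361.0, 0.0 cfs; ΣQ_DR = 2813 cfs.
V = ΣQ_DR · Δt = 2813 × 900 s = 2.532 × 10^6 ft³.
Over A = 0.406 mi², depth = V / A = 2.68 in.

d ≈ 2.68 in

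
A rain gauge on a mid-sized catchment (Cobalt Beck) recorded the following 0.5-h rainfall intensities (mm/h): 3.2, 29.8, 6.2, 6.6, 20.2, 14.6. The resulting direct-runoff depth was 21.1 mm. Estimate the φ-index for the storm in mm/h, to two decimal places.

φ ≈ 7.47 mm/h

Only the 3 blocks with intensity above φ contribute runoff: 29.8, 20.2, 14.6 mm/h.
Σ(I−φ)·Δt = d  ⇒  (29.8+20.2+14.6 − 3φ)·0.5 = 21.1
φ = (64.60 − 21.1/0.5) / 3 = 7.47 mm/h.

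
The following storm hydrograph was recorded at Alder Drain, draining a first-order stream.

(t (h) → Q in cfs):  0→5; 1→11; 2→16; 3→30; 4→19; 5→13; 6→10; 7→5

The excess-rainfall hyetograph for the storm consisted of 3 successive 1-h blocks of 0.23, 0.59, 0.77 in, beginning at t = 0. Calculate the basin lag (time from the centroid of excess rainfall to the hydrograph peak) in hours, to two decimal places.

Centroid of excess rainfall: t_c = Σ P_i·t̄_i / ΣP_i = 1.8396 h (block centres at 0.5, 1.5, 2.5 h).
Hydrograph peak occurs at t = 3 h, so basin lag t_L = 3 − 1.8396 = 1.16 h.

t_L ≈ 1.16 h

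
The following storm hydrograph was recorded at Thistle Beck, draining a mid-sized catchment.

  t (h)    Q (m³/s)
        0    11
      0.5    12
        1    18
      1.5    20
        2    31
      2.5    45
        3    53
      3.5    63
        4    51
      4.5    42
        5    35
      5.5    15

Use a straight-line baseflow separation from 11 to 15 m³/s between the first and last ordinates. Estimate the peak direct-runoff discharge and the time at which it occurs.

Subtracting baseflow gives direct-runoff ordinates: 0.00, 0.64, 6.27, 7.91, 18.55, 32.18, 39.82, 49.45, 37.09, 27.73, 20.36, 0.00 m³/s.
The maximum is 49.45 m³/s, occurring at the reading for t = 3.5 h.

Q_p = 49.45 m³/s at t = 3.5 h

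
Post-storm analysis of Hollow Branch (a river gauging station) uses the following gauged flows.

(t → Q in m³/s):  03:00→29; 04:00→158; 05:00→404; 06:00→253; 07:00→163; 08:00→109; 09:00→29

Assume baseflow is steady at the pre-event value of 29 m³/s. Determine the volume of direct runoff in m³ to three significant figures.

V ≈ 3.39 × 10^6 m³

Direct-runoff ordinates (Q − Q_b): 0.0, 129.0, 375.0, 224.0, 134.0, 80.0, 0.0 m³/s.
ΣQ_DR = 942.0 m³/s.
With Δt = 1 h = 3600 s, V = ΣQ_DR · Δt = 942.0 × 3600 = 3.39 × 10^6 m³.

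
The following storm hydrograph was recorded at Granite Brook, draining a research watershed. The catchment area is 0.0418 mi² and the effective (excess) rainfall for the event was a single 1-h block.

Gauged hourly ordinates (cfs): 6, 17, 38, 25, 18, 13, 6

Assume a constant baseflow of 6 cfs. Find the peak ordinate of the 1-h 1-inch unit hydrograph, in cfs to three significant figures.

U_p ≈ 10.7 cfs

Direct runoff: 0.0, 11.0, 32.0, 19.0, 12.0, 7.0, 0.0 cfs; ΣQ_DR = 81.00 cfs, peak = 32.0 cfs.
Runoff depth d = ΣQ_DR·Δt / A = 81.00 × 3600 / (0.0418 mi²) = 3.003 in.
The 1-inch UH is the DRH scaled by (1 in)/d, so U_p = 32.0 × 1/3.003 = 10.7 cfs.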